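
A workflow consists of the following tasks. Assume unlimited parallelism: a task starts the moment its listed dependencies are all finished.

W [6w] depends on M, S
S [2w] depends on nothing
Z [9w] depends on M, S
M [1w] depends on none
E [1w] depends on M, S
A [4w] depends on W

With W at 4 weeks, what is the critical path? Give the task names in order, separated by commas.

Actual critical path: S→W→A = 2+6+4 = 12 ⇒ 12 weeks.
W is on the critical path; changing it to 4 makes that path 10 weeks.
Now S→Z = 2+9 = 11 is longest, so the finish becomes 11 weeks.

S, Z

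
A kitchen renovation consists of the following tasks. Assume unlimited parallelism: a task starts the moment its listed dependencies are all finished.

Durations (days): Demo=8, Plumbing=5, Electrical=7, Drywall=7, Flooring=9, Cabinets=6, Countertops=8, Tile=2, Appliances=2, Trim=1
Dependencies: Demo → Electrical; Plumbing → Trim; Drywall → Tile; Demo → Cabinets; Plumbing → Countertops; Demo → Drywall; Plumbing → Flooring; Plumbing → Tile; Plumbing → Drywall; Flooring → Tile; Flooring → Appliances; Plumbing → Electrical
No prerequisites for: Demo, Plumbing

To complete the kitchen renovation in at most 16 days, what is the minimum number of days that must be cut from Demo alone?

1

Current finish: 17 days; target: 16.
Demo is on every critical path, so each day cut from Demo cuts the finish by one (this holds down to a finish of 16).
Need 17 − 16 = 1 day off Demo → Demo becomes 7 days, finish becomes 16.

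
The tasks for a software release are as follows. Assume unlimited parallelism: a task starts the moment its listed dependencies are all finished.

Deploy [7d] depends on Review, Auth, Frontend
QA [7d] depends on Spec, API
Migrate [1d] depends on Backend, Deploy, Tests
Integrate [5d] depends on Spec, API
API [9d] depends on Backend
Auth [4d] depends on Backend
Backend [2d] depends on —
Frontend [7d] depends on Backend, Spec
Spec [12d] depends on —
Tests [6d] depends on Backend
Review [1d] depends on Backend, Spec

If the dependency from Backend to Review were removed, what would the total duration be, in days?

27

Before: longest chain Spec→Frontend→Deploy→Migrate = 12+7+7+1 = 27, finish 27.
Dropping Backend→Review doesn't change Review's earliest start (12); another predecessor still binds.
After: Spec→Frontend→Deploy→Migrate = 12+7+7+1 = 27 → 27 days.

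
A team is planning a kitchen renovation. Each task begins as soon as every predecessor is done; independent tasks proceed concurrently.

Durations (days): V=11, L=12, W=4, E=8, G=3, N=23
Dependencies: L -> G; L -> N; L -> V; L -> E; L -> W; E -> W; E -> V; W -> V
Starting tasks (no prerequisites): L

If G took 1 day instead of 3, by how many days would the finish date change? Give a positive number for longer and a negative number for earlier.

0

Baseline: L→N = 12+23 = 35 → 35 days.
The longest path through G is only 15 days, so G has float 20.
The critical path is still L→N; finish is now 35 days.
Change in finish: 35 − 35 = +0 days.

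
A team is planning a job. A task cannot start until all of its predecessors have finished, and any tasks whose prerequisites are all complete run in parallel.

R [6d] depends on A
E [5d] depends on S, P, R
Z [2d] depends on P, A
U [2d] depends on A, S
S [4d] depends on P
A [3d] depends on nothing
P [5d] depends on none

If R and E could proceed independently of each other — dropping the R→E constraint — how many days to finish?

With the dependency in place, A→R→E = 3+6+5 = 14 sets the finish at 14 days.
Dropping R→E doesn't change E's earliest start (9); another predecessor still binds.
New critical path: P→S→E = 5+4+5 = 14 ⇒ 14 days.

14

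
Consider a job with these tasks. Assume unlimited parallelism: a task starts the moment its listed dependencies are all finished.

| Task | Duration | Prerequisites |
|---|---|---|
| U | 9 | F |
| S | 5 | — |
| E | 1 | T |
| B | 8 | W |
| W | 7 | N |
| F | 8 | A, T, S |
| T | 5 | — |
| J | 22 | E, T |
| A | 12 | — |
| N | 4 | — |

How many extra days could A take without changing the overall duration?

The longest chain is A→F→U = 12+8+9 = 29; overall finish 29 days.
A finishes as early as 12 and must finish by 12.
Float = 29 − 29 = 0.

0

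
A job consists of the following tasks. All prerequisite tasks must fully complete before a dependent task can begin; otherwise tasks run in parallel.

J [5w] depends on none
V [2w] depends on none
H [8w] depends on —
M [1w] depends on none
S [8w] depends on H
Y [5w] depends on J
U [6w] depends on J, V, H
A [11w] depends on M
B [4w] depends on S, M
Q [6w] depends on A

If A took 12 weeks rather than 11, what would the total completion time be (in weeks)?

As given, the longest chain is H→S→B = 8+8+4 = 20, so the finish is 20 weeks.
A has 2 weeks of float (longest path through it is 18).
No other chain overtakes it, so the finish is 20 weeks.

20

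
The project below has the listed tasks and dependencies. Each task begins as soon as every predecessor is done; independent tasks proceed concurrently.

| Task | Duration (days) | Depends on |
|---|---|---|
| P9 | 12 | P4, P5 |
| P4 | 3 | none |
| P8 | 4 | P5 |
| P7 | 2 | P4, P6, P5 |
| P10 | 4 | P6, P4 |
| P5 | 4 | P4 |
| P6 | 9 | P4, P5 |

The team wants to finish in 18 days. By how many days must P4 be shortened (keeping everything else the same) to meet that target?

2

Current finish: 20 days; target: 18.
P4 is on every critical path, so each day cut from P4 cuts the finish by one (this holds down to a finish of 18).
Need 20 − 18 = 2 days off P4 → P4 becomes 1 day, finish becomes 18.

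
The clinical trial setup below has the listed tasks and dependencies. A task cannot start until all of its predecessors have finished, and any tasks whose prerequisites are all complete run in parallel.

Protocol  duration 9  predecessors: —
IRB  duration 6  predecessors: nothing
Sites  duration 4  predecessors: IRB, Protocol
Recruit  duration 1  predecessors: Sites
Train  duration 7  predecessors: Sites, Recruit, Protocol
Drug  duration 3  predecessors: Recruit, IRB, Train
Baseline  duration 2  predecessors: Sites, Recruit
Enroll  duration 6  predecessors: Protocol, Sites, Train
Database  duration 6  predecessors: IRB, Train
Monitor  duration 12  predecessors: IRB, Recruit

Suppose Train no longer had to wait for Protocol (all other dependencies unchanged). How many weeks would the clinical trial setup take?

With the dependency in place, Protocol→Sites→Recruit→Train→Enroll = 9+4+1+7+6 = 27 sets the finish at 27 weeks.
Dropping Protocol→Train doesn't change Train's earliest start (14); another predecessor still binds.
After: Protocol→Sites→Recruit→Train→Enroll = 9+4+1+7+6 = 27 → 27 weeks.

27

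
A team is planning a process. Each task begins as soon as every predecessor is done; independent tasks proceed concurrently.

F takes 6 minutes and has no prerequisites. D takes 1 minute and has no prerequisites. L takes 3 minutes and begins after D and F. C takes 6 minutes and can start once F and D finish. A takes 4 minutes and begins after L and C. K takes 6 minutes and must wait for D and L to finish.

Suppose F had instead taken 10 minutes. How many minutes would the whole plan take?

20

Critical path before the change: F→C→A = 6+6+4 = 16 giving 16 minutes.
Since F is critical, the +4 change carries straight to that chain (now 20 minutes).
The critical path is still F→C→A; finish is now 20 minutes.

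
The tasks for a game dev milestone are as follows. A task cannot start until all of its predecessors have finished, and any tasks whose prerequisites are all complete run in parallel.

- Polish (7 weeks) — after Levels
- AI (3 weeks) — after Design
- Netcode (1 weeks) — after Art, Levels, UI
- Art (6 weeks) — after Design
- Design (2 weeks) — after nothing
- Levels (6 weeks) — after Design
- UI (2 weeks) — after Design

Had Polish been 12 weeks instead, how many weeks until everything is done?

The binding path is Design→Levels→Polish = 2+6+7 = 15; finish at 15 weeks.
Polish lies on that path, so at 12 weeks the path becomes 20 weeks.
That remains the longest chain; total 20 weeks.

20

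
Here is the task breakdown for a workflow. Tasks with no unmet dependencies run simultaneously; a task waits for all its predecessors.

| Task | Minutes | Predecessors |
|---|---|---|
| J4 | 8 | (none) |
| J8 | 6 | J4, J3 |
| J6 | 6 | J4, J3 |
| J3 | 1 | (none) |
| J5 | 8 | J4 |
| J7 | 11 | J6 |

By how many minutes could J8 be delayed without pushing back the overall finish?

11

The longest chain is J4→J6→J7 = 8+6+11 = 25; overall finish 25 minutes.
J8 finishes as early as 14 and must finish by 25.
Slack of J8 = 19 − 8 = 11 minutes.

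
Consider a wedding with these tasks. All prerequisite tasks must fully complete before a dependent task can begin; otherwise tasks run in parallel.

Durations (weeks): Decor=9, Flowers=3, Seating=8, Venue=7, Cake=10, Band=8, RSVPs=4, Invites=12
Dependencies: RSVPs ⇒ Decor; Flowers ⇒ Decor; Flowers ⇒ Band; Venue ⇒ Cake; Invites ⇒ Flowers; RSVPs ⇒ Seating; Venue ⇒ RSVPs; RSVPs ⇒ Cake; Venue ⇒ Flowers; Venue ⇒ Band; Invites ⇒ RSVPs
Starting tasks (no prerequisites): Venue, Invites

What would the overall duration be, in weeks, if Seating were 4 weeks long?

Actual critical path: Invites→RSVPs→Cake = 12+4+10 = 26 ⇒ 26 weeks.
Seating has 2 weeks of float (longest path through it is 24).
That remains the longest chain; total 26 weeks.

26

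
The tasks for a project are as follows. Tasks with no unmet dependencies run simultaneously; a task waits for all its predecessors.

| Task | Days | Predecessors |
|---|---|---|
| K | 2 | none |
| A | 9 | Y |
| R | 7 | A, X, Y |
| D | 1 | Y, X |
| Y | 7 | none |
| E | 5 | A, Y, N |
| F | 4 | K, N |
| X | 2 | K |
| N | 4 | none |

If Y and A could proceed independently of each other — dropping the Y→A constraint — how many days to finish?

Before: longest chain Y→A→R = 7+9+7 = 23, finish 23.
Without Y→A, A's earliest start moves from 7 to 0.
New critical path: A→R = 9+7 = 16 ⇒ 16 days.

16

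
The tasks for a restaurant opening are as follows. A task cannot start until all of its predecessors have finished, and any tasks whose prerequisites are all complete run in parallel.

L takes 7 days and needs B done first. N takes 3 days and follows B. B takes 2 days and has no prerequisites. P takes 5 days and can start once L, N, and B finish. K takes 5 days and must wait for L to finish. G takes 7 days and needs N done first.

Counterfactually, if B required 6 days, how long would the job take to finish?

Actual critical path: B→L→P = 2+7+5 = 14 ⇒ 14 days.
B lies on that path, so at 6 days the path becomes 18 days.
That remains the longest chain; total 18 days.

18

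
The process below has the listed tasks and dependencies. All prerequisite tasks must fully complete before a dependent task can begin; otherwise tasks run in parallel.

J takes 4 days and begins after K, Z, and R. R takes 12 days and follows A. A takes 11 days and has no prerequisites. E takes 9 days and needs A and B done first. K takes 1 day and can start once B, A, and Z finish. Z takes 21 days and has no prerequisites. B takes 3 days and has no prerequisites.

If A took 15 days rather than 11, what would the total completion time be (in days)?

31

Critical path before the change: A→R→J = 11+12+4 = 27 giving 27 days.
Since A is critical, the +4 change carries straight to that chain (now 31 days).
No other chain overtakes it, so the finish is 31 days.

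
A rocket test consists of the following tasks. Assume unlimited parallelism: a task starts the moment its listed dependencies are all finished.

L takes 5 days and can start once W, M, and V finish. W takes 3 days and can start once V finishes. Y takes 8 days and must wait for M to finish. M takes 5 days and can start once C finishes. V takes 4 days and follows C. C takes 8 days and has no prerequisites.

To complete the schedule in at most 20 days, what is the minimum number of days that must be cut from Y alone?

1

Current finish: 21 days; target: 20.
Y is on every critical path, so each day cut from Y cuts the finish by one (this holds down to a finish of 20).
Need 21 − 20 = 1 day off Y → Y becomes 7 days, finish becomes 20.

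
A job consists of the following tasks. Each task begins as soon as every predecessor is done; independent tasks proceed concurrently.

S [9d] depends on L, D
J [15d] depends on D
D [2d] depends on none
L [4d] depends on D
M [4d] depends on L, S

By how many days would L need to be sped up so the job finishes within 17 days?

Current finish: 19 days; target: 17.
L is on every critical path, so each day cut from L cuts the finish by one (this holds down to a finish of 17).
Need 19 − 17 = 2 days off L → L becomes 2 days, finish becomes 17.

2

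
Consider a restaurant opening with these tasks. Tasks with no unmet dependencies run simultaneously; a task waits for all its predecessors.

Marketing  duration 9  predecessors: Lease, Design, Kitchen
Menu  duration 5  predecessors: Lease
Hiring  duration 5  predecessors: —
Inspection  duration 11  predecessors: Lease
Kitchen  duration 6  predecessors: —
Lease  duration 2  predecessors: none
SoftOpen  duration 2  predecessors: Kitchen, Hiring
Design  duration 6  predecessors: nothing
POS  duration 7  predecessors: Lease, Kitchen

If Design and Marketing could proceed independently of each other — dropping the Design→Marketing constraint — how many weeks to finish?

15

Before: longest chain Design→Marketing = 6+9 = 15, finish 15.
Dropping Design→Marketing doesn't change Marketing's earliest start (6); another predecessor still binds.
The longest chain is now Kitchen→Marketing = 6+9 = 15, so the schedule takes 15 weeks.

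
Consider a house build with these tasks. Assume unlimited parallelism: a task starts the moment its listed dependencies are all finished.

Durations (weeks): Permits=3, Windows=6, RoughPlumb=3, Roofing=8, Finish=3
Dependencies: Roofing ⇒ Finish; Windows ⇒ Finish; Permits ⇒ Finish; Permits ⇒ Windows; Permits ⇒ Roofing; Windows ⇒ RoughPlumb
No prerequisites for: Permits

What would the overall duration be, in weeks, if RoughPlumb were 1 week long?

Critical path before the change: Permits→Roofing→Finish = 3+8+3 = 14 giving 14 weeks.
RoughPlumb is off the critical path — its longest chain is 12 weeks, giving 2 of slack.
The critical path is still Permits→Roofing→Finish; finish is now 14 weeks.

14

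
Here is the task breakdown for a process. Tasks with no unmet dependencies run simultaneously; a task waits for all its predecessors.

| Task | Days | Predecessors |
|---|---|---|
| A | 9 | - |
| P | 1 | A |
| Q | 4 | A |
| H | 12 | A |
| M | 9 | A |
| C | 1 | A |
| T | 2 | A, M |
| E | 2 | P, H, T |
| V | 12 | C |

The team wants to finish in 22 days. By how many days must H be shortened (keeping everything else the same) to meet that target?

1

Current finish: 23 days; target: 22.
H is on every critical path, so each day cut from H cuts the finish by one (this holds down to a finish of 22).
Need 23 − 22 = 1 day off H → H becomes 11 days, finish becomes 22.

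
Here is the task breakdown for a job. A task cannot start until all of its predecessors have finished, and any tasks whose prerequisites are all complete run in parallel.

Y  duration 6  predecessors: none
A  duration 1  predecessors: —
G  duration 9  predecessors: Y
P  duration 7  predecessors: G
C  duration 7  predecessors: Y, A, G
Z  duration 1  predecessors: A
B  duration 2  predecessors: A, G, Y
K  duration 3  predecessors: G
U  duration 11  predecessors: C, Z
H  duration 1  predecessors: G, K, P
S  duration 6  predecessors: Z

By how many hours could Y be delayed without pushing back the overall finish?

Y→G→C→U = 6+9+7+11 = 33 sets the makespan at 33 hours.
The longest chain containing Y totals 33 hours.
Slack of Y = 0 − 0 = 0 hours.

0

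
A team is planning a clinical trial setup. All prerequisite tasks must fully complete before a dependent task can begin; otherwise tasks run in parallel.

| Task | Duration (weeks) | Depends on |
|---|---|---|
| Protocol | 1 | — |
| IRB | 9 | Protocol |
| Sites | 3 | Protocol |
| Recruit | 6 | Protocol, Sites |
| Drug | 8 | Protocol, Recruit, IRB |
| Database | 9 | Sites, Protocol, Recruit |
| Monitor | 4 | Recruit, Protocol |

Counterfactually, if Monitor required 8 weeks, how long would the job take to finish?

Baseline: Protocol→Sites→Recruit→Database = 1+3+6+9 = 19 → 19 weeks.
The longest path through Monitor is only 14 weeks, so Monitor has float 5.
The critical path is still Protocol→Sites→Recruit→Database; finish is now 19 weeks.

19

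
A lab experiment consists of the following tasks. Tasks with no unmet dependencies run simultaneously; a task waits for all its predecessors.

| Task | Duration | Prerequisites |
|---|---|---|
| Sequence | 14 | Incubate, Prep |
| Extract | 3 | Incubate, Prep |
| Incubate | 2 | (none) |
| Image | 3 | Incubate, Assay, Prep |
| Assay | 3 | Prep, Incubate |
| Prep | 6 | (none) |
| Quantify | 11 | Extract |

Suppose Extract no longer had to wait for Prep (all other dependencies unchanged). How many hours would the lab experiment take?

Original critical path: Prep→Extract→Quantify = 6+3+11 = 20 ⇒ 20 hours.
Without Prep→Extract, Extract's earliest start moves from 6 to 2.
New critical path: Prep→Sequence = 6+14 = 20 ⇒ 20 hours.

20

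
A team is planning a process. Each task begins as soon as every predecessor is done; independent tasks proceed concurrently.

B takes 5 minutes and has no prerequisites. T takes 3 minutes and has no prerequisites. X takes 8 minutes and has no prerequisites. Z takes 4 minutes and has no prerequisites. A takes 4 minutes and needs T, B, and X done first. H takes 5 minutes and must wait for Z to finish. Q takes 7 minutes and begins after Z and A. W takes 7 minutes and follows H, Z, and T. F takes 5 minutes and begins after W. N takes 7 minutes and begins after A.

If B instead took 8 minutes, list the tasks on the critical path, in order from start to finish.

Z, H, W, F

The binding path is Z→H→W→F = 4+5+7+5 = 21; finish at 21 minutes.
B has 5 minutes of float (longest path through it is 16).
The critical path is still Z→H→W→F; finish is now 21 minutes.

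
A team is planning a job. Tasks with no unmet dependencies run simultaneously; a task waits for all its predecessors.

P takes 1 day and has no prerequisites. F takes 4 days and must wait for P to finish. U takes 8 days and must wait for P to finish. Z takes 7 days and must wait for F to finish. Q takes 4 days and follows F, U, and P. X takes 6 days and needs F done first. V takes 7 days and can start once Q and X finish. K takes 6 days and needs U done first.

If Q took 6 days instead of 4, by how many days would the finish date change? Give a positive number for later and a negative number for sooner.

2

Actual critical path: P→U→Q→V = 1+8+4+7 = 20 ⇒ 20 days.
Q is on the critical path; changing it to 6 makes that path 22 days.
That remains the longest chain; total 22 days.
Change in finish: 22 − 20 = +2 days.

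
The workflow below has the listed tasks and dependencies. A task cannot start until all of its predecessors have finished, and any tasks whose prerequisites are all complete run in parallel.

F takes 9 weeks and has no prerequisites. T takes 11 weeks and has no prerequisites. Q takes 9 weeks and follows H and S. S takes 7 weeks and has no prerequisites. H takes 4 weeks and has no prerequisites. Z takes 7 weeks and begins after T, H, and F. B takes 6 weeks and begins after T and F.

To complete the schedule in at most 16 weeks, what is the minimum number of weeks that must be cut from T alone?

Current finish: 18 weeks; target: 16.
T is on every critical path, so each week cut from T cuts the finish by one (this holds down to a finish of 16).
Need 18 − 16 = 2 weeks off T → T becomes 9 weeks, finish becomes 16.

2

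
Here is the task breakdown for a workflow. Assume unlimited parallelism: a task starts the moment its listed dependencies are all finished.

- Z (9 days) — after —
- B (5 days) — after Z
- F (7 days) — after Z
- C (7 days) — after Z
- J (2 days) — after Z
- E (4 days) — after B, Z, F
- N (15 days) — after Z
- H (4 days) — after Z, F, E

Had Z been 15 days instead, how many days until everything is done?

Actual critical path: Z→F→E→H = 9+7+4+4 = 24 ⇒ 24 days.
Z is on the critical path; changing it to 15 makes that path 30 days.
That remains the longest chain; total 30 days.

30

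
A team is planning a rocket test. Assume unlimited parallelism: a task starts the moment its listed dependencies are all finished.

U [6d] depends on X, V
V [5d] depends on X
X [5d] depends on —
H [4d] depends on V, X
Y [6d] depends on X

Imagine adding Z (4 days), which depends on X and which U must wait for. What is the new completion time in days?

Originally the plan takes 16 days.
With Z inserted, U now waits for max(X, V, Z).
New critical path: X→V→U = 5+5+6 = 16 ⇒ 16 days.

16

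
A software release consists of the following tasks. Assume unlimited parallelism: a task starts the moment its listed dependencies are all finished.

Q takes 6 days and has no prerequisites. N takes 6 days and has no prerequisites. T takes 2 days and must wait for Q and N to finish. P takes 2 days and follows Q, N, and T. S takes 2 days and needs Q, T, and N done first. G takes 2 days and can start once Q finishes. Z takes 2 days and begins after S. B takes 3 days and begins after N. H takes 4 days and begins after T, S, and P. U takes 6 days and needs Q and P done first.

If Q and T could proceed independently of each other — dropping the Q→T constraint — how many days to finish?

With the dependency in place, Q→T→P→U = 6+2+2+6 = 16 sets the finish at 16 days.
Dropping Q→T doesn't change T's earliest start (6); another predecessor still binds.
After: N→T→P→U = 6+2+2+6 = 16 → 16 days.

16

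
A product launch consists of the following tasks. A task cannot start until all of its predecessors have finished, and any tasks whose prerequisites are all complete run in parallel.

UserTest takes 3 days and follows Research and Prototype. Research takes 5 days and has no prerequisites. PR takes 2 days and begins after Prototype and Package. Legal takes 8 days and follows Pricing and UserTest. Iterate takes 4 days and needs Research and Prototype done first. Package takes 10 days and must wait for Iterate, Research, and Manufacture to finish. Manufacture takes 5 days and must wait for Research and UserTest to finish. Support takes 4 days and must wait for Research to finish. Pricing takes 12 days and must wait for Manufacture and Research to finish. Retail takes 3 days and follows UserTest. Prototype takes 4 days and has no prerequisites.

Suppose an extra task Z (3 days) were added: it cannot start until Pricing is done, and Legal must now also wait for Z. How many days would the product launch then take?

36

Originally the product launch takes 33 days.
With Z inserted, Legal now waits for max(Pricing, UserTest, Z).
New critical path: Research→UserTest→Manufacture→Pricing→Z→Legal = 5+3+5+12+3+8 = 36 ⇒ 36 days.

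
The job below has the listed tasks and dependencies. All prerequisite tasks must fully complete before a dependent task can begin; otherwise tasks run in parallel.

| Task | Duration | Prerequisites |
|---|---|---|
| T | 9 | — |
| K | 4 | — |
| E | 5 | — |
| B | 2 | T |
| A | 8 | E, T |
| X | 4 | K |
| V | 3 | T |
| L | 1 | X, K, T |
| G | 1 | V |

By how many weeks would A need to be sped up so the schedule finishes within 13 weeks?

Current finish: 17 weeks; target: 13.
A is on every critical path, so each week cut from A cuts the finish by one (this holds down to a finish of 13).
Need 17 − 13 = 4 weeks off A → A becomes 4 weeks, finish becomes 13.

4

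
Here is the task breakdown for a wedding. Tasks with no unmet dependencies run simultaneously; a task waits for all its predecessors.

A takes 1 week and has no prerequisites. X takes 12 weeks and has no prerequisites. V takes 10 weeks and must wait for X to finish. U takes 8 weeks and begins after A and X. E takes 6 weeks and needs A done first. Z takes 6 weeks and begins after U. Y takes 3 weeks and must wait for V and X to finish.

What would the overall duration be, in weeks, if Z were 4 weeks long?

Actual critical path: X→U→Z = 12+8+6 = 26 ⇒ 26 weeks.
Z lies on that path, so at 4 weeks the path becomes 24 weeks.
New critical path: X→V→Y = 12+10+3 = 25 ⇒ 25 weeks.

25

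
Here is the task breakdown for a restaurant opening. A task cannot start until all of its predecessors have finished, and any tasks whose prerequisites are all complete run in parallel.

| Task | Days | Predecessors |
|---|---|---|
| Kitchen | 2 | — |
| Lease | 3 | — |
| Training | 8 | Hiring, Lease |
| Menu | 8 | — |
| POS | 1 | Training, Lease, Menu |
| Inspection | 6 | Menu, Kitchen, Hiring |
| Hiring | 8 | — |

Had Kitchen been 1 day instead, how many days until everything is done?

Actual critical path: Hiring→Training→POS = 8+8+1 = 17 ⇒ 17 days.
Kitchen has 9 days of float (longest path through it is 8).
No other chain overtakes it, so the finish is 17 days.

17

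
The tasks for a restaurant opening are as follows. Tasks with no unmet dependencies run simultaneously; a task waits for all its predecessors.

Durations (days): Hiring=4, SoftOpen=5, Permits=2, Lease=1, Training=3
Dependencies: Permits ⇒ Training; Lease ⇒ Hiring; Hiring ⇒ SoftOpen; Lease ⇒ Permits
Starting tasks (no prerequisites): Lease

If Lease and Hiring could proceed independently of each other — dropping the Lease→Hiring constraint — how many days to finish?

9

With the dependency in place, Lease→Hiring→SoftOpen = 1+4+5 = 10 sets the finish at 10 days.
Without Lease→Hiring, Hiring's earliest start moves from 1 to 0.
New critical path: Hiring→SoftOpen = 4+5 = 9 ⇒ 9 days.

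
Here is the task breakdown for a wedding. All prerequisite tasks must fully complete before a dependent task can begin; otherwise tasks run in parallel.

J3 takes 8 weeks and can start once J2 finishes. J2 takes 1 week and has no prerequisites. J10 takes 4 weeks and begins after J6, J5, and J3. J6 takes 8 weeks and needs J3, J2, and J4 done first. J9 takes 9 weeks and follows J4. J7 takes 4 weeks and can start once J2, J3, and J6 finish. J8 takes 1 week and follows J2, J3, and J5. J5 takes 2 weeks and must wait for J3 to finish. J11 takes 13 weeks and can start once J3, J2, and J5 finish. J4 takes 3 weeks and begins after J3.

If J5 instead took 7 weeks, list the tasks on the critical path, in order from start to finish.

J2, J3, J5, J11

As given, the longest chain is J2→J3→J5→J11 = 1+8+2+13 = 24, so the finish is 24 weeks.
J5 lies on that path, so at 7 weeks the path becomes 29 weeks.
That remains the longest chain; total 29 weeks.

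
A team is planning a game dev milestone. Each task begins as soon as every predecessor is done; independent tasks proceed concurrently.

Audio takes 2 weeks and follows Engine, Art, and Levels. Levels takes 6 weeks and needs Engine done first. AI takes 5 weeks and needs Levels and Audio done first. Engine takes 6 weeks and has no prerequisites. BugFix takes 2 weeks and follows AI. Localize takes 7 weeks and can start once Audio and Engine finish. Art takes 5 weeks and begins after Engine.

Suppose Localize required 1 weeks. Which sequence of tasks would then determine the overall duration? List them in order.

Engine, Levels, Audio, AI, BugFix

As given, the longest chain is Engine→Levels→Audio→Localize = 6+6+2+7 = 21, so the finish is 21 weeks.
Since Localize is critical, the -6 change carries straight to that chain (now 15 weeks).
New critical path: Engine→Levels→Audio→AI→BugFix = 6+6+2+5+2 = 21 ⇒ 21 weeks.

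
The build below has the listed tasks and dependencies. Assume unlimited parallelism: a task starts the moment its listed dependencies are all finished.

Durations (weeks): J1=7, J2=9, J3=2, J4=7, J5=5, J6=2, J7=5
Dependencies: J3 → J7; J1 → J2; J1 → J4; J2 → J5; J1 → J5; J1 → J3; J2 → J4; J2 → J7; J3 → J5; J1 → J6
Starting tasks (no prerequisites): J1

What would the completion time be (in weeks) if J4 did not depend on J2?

21

Before: longest chain J1→J2→J4 = 7+9+7 = 23, finish 23.
Without J2→J4, J4's earliest start moves from 16 to 7.
After: J1→J2→J5 = 7+9+5 = 21 → 21 weeks.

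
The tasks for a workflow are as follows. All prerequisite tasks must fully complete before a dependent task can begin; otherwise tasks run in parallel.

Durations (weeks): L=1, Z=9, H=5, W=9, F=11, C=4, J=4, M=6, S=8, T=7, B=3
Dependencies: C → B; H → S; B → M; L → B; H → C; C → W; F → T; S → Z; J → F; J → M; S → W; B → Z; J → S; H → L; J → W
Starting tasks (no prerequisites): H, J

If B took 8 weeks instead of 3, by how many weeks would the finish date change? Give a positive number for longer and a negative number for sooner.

The binding path is H→S→W = 5+8+9 = 22; finish at 22 weeks.
B is off the critical path — its longest chain is 21 weeks, giving 1 of slack.
New critical path: H→C→B→Z = 5+4+8+9 = 26 ⇒ 26 weeks.
Change in finish: 26 − 22 = +4 weeks.

4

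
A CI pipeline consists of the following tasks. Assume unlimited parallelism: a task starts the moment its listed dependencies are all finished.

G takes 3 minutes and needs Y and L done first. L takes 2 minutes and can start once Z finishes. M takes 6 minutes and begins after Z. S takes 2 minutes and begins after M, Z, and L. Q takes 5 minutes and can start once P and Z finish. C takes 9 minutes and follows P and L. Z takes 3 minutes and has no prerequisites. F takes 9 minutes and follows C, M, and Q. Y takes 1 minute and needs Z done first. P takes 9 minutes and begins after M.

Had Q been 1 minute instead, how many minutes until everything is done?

36

Actual critical path: Z→M→P→C→F = 3+6+9+9+9 = 36 ⇒ 36 minutes.
Q is off the critical path — its longest chain is 32 minutes, giving 4 of slack.
The critical path is still Z→M→P→C→F; finish is now 36 minutes.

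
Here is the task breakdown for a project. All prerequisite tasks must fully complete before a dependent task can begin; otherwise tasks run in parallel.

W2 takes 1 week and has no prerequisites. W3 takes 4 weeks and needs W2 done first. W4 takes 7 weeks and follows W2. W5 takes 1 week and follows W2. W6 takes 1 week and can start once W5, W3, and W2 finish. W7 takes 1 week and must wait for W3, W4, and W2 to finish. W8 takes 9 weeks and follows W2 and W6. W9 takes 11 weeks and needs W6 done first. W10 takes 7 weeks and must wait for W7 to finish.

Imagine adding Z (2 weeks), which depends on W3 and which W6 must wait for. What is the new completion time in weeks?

Originally the project takes 17 weeks.
With Z inserted, W6 now waits for max(W5, W3, W2, Z).
New critical path: W2→W3→Z→W6→W9 = 1+4+2+1+11 = 19 ⇒ 19 weeks.

19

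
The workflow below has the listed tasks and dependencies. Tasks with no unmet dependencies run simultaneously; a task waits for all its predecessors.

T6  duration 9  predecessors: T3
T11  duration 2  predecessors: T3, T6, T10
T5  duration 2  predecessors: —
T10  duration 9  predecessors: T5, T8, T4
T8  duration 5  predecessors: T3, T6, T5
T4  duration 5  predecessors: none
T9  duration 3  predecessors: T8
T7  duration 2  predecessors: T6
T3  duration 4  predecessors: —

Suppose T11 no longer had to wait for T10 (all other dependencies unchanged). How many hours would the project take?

27

Original critical path: T3→T6→T8→T10→T11 = 4+9+5+9+2 = 29 ⇒ 29 hours.
Without T10→T11, T11's earliest start moves from 27 to 13.
After: T3→T6→T8→T10 = 4+9+5+9 = 27 → 27 hours.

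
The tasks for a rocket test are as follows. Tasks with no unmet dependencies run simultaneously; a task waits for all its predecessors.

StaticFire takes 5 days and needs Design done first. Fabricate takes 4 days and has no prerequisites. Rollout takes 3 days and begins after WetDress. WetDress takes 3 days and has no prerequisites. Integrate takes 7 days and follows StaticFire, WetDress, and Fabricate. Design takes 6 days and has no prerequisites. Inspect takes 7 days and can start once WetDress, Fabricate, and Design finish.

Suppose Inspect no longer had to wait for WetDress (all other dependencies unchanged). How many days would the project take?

18

Before: longest chain Design→StaticFire→Integrate = 6+5+7 = 18, finish 18.
Dropping WetDress→Inspect doesn't change Inspect's earliest start (6); another predecessor still binds.
New critical path: Design→StaticFire→Integrate = 6+5+7 = 18 ⇒ 18 days.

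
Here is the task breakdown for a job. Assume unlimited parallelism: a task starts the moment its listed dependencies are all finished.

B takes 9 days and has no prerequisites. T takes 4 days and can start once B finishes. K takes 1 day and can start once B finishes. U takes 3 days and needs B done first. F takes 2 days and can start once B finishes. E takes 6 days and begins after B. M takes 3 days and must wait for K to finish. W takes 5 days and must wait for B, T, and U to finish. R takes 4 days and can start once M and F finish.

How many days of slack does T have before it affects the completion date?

The longest chain is B→T→W = 9+4+5 = 18; overall finish 18 days.
T finishes as early as 13 and must finish by 13.
So T can slip 13 − 13 = 0 days.

0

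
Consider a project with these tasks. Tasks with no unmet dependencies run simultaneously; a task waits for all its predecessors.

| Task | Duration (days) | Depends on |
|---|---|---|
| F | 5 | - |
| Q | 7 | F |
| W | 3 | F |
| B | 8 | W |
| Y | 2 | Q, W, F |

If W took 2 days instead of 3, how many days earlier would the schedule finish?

1

Actual critical path: F→W→B = 5+3+8 = 16 ⇒ 16 days.
W lies on that path, so at 2 days the path becomes 15 days.
No other chain overtakes it, so the finish is 15 days.
Change in finish: 15 − 16 = -1 days.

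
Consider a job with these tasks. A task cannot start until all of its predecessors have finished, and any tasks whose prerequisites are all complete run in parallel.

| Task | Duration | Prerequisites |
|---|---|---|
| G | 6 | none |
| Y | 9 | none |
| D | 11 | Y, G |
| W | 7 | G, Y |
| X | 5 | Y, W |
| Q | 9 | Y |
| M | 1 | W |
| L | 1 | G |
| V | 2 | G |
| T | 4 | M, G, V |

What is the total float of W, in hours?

0

The longest chain is Y→W→X = 9+7+5 = 21; overall finish 21 hours.
The longest chain containing W totals 21 hours.
Float = 21 − 21 = 0.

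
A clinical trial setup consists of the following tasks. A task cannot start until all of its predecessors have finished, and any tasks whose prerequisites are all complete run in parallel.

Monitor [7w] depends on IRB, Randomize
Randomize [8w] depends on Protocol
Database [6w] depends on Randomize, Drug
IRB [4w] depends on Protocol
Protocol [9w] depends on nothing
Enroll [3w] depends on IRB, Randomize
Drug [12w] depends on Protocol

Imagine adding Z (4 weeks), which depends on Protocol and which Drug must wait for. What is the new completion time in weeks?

Originally the project takes 27 weeks.
With Z inserted, Drug now waits for max(Protocol, Z).
New critical path: Protocol→Z→Drug→Database = 9+4+12+6 = 31 ⇒ 31 weeks.

31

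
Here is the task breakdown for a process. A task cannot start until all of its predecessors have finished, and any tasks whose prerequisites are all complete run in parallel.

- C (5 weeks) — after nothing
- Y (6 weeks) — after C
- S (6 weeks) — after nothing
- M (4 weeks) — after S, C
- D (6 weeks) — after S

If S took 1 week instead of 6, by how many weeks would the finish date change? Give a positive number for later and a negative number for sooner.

-1

As given, the longest chain is S→D = 6+6 = 12, so the finish is 12 weeks.
S lies on that path, so at 1 week the path becomes 7 weeks.
Now C→Y = 5+6 = 11 is longest, so the finish becomes 11 weeks.
Change in finish: 11 − 12 = -1 weeks.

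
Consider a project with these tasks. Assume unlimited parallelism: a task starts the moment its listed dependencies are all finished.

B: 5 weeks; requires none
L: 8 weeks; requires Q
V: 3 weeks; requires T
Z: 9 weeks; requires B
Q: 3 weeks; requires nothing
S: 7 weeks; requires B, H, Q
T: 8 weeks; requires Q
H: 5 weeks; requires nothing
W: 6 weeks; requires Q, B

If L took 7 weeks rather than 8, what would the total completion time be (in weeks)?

Critical path before the change: B→Z = 5+9 = 14 giving 14 weeks.
L is off the critical path — its longest chain is 11 weeks, giving 3 of slack.
No other chain overtakes it, so the finish is 14 weeks.

14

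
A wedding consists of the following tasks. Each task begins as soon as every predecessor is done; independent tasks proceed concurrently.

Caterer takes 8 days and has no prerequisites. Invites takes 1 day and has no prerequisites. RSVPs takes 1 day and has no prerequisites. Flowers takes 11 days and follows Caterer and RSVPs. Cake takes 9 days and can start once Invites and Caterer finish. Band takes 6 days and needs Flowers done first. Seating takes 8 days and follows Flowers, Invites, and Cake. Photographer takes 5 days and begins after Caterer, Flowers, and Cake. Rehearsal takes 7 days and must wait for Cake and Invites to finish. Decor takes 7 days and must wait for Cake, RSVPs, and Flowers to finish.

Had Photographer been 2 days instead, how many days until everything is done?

The binding path is Caterer→Flowers→Seating = 8+11+8 = 27; finish at 27 days.
The longest path through Photographer is only 24 days, so Photographer has float 3.
No other chain overtakes it, so the finish is 27 days.

27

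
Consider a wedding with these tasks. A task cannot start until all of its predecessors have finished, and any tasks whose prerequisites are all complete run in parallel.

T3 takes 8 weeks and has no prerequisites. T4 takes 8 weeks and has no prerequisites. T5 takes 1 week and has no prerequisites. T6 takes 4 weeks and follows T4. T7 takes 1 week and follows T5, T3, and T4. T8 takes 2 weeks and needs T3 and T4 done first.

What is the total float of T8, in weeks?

2

Critical path: T4→T6 = 8+4 = 12, so the finish is 12 weeks.
T8 finishes as early as 10 and must finish by 12.
Slack of T8 = 10 − 8 = 2 weeks.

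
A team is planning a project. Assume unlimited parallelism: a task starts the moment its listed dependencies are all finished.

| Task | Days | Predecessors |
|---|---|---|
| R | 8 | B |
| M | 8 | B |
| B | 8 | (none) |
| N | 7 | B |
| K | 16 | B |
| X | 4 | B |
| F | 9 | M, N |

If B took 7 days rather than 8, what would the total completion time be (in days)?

Baseline: B→M→F = 8+8+9 = 25 → 25 days.
B is on the critical path; changing it to 7 makes that path 24 days.
No other chain overtakes it, so the finish is 24 days.

24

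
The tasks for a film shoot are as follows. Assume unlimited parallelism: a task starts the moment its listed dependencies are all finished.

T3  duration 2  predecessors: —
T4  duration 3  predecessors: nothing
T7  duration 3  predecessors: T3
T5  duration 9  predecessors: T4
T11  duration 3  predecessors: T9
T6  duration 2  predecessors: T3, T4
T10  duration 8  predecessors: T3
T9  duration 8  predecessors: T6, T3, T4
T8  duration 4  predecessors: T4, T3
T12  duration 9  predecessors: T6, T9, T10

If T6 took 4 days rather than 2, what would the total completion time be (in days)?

24

Actual critical path: T4→T6→T9→T12 = 3+2+8+9 = 22 ⇒ 22 days.
Since T6 is critical, the +2 change carries straight to that chain (now 24 days).
No other chain overtakes it, so the finish is 24 days.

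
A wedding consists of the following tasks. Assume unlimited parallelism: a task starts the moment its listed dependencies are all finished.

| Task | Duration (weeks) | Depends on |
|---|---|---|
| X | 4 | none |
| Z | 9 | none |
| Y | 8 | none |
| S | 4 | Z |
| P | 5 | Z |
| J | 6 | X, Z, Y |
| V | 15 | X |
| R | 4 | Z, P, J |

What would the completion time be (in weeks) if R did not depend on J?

19

Original critical path: X→V = 4+15 = 19 ⇒ 19 weeks.
Without J→R, R's earliest start moves from 15 to 14.
New critical path: X→V = 4+15 = 19 ⇒ 19 weeks.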